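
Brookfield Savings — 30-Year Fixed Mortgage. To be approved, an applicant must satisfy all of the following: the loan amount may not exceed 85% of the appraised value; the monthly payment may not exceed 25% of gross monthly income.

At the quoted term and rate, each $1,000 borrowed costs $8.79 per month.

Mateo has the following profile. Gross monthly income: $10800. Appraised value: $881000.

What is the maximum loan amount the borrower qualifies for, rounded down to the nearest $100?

$307,100

Payment cap: 25% × $10,800 = $2,700/month.
At $8.79 per $1,000, that supports 2,700/8.79 × 1,000 ≈ $307,167 → $307,100.
LTV cap: 85% × $881,000 = $748,850 → $748,800.
Binding constraint: payment-to-income.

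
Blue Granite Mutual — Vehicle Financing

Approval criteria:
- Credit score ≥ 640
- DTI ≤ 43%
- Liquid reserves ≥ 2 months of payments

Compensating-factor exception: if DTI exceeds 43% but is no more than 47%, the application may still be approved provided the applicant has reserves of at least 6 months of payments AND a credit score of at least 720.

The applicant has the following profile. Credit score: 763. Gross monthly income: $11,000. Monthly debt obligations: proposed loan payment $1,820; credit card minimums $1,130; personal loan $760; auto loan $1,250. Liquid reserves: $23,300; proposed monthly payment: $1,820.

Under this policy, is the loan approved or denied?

Credit score 763 ≥ 640 (meets base)
Total debts = (1,820 + 1,130 + 760 + 1,250) = 4,960. DTI = 4,960/11,000 = 45.1% > 43% — standard DTI limit exceeded.
Liquid reserves cover 23,300/1,820 = 12.8 months — ≥ 2 required
DTI 45.1% is within the 43%–47% exception band; checking compensating factors.
Reserves 12.8 ≥ 6 months; credit score 763 ≥ 720.
Both compensating conditions met → exception applies.

Approved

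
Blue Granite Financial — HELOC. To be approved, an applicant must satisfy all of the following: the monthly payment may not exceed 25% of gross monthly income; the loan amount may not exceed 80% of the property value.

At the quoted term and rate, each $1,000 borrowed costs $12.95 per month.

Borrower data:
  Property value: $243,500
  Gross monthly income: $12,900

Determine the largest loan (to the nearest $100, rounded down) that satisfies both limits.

$194,800

Payment cap: 25% × $12,900 = $3,225/month.
At $12.95 per $1,000, that supports 3,225/12.95 × 1,000 ≈ $249,034 → $249,000.
LTV cap: 80% × $243,500 = $194,800 → $194,800.
Binding constraint: loan-to-value.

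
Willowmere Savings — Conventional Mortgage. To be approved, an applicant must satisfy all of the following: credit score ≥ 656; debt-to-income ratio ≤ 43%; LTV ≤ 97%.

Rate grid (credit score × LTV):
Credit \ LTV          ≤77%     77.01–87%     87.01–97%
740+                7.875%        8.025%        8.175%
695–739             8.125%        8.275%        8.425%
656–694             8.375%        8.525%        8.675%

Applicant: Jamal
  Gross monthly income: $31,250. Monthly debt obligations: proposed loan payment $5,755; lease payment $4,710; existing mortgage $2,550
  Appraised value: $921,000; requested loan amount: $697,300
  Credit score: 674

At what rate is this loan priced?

8.375%

Credit score 674 ≥ 656; Total monthly debts = (5,755 + 4,710 + 2,550) = 13,015. Debt-to-income = 13,015/31,250 = 41.6% — meets 43% limit
Loan-to-value = 697,300/921,000 = 75.7% — pass (97% max)
Row: 674 falls in 656–694. Column: 75.7% falls in ≤77%. Rate = 8.375%.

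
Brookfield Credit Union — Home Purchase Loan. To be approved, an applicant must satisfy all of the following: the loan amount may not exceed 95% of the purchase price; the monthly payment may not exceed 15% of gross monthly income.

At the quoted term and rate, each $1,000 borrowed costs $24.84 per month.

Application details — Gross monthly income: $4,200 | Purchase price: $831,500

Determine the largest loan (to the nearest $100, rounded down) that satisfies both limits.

Payment cap: 15% × $4,200 = $630/month.
At $24.84 per $1,000, that supports 630/24.84 × 1,000 ≈ $25,362 → $25,300.
LTV cap: 95% × $831,500 = $789,925 → $789,900.
Binding constraint: payment-to-income.

$25,300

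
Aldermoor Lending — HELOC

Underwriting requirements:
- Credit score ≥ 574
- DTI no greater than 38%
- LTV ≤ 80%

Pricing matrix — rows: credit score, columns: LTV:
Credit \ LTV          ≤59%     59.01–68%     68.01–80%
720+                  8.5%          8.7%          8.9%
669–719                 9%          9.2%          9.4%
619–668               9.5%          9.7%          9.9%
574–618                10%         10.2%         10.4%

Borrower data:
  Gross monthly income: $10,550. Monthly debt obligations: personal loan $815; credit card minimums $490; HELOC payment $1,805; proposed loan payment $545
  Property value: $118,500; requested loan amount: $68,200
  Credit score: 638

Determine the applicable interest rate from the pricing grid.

9.5%

Credit score 638 ≥ 574; Total monthly debts = (815 + 490 + 1,805 + 545) = 3,655. Debt-to-income = 3,655/10,550 = 34.6% — meets 38% limit
LTV = 68,200/118,500 = 57.6% ≤ 80%
Credit 638 → row 619–668; LTV 57.6% → column ≤59%. Grid cell → 9.5%.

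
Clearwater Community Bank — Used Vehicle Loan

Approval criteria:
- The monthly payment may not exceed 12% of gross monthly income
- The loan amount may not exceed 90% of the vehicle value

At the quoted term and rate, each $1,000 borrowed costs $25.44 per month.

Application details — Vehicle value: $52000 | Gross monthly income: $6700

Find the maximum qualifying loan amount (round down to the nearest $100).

Payment cap: 12% × $6,700 = $804/month.
At $25.44 per $1,000, that supports 804/25.44 × 1,000 ≈ $31,603 → $31,600.
LTV cap: 90% × $52,000 = $46,800 → $46,800.
Binding constraint: payment-to-income.

$31,600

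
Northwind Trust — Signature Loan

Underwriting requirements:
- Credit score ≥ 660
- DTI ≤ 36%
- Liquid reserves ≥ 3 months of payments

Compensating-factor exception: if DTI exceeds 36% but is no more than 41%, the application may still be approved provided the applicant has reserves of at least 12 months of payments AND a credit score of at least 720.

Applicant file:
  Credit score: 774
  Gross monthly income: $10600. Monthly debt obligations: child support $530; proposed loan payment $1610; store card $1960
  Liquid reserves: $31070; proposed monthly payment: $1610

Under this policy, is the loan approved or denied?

Approved

Credit score 774 ≥ 660 (meets base)
Total debts = (530 + 1,610 + 1,960) = 4,100. DTI = 4,100/10,600 = 38.7% > 36% — standard DTI limit exceeded.
Reserves: 31,070 ÷ 1,610 = 19.3 months (meets 3-month minimum)
DTI 38.7% is within the 36%–41% exception band; checking compensating factors.
Reserves 19.3 ≥ 12 months; credit score 774 ≥ 720.
Both compensating conditions met → exception applies.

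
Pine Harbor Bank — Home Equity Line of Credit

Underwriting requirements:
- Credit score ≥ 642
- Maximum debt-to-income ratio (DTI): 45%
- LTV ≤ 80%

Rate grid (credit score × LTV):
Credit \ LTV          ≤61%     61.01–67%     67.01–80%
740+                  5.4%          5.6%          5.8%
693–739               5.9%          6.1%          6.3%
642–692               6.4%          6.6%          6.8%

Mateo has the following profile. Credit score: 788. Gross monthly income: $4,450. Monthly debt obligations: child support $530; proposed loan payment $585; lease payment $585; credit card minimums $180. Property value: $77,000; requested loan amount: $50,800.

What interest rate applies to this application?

5.6%

Credit score 788 ≥ 642; Total monthly debts = (530 + 585 + 585 + 180) = 1,880. Debt-to-income = 1,880/4,450 = 42.2% — meets 45% limit
LTV = 50,800/77,000 = 66% ≤ 80%
Credit 788 → row 740+; LTV 66% → column 61.01–67%. Grid cell → 5.6%.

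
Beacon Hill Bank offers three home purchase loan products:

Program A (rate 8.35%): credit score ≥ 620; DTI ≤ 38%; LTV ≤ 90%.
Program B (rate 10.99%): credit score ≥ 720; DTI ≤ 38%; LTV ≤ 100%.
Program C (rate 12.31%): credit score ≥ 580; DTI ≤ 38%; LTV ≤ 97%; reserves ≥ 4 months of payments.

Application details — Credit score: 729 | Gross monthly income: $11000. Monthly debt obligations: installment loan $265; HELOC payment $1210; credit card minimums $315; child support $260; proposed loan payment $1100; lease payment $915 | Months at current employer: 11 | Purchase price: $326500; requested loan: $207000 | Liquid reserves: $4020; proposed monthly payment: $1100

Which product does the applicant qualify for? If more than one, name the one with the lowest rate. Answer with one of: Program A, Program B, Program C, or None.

Program A

Total debts = (265 + 1,210 + 315 + 260 + 1,100 + 915) = 4,065; DTI = 4,065/11,000 = 37%.
LTV = 207,000/326,500 = 63.4%.
Reserves = 4,020/1,100 = 3.7 months.
Program A: score 729 ≥ 620; DTI 37% ≤ 38%; LTV 63.4% ≤ 90% → qualifies.
Program B: score 729 ≥ 720; DTI 37% ≤ 38%; LTV 63.4% ≤ 100% → qualifies.
Program C: score 729 ≥ 580; DTI 37% ≤ 38%; LTV 63.4% ≤ 97%; reserves 3.7 < 4 mo → does not qualify.
Qualifying: Program A, Program B. Lowest rate is 8.35% → Program A.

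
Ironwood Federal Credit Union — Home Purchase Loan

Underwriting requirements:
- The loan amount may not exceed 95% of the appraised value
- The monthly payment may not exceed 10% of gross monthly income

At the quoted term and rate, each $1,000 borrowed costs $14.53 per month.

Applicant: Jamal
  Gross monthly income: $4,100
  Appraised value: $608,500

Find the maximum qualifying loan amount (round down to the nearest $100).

$28,200

Payment cap: 10% × $4,100 = $410/month.
At $14.53 per $1,000, that supports 410/14.53 × 1,000 ≈ $28,217 → $28,200.
LTV cap: 95% × $608,500 = $578,075 → $578,000.
Binding constraint: payment-to-income.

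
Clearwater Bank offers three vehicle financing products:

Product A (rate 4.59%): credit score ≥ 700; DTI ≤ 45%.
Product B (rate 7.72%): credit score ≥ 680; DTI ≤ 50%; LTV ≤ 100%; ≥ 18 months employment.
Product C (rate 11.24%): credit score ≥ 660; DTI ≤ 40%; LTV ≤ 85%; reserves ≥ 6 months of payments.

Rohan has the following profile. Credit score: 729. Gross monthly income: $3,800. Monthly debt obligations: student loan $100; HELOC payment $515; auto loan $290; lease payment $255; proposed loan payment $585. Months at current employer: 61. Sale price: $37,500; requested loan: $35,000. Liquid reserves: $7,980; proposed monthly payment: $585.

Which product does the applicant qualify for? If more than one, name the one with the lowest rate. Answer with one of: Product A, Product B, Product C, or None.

Product B

Total debts = (100 + 515 + 290 + 255 + 585) = 1,745; DTI = 1,745/3,800 = 45.9%.
LTV = 35,000/37,500 = 93.3%.
Reserves = 7,980/585 = 13.6 months.
Product A: score 729 ≥ 700; DTI 45.9% > 45% → does not qualify.
Product B: score 729 ≥ 680; DTI 45.9% ≤ 50%; LTV 93.3% ≤ 100%; employment 61 ≥ 18 mo → qualifies.
Product C: score 729 ≥ 660; DTI 45.9% > 40%; LTV 93.3% > 85%; reserves 13.6 ≥ 6 mo → does not qualify.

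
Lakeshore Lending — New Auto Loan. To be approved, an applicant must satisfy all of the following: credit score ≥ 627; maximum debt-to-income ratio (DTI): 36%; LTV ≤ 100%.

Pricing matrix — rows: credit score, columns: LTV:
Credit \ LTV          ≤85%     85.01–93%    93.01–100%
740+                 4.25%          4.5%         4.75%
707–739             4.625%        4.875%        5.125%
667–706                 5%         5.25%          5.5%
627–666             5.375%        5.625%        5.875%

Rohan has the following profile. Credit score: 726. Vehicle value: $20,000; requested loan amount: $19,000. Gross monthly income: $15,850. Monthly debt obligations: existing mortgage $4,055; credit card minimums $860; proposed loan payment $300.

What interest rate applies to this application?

5.125%

Credit score 726 ≥ 627; Total monthly debts = (4,055 + 860 + 300) = 5,215. Debt-to-income = 5,215/15,850 = 32.9% — meets 36% limit
LTV: 19,000 ÷ 20,000 = 95%, within 100% cap
Row: 726 falls in 707–739. Column: 95% falls in 93.01–100%. Rate = 5.125%.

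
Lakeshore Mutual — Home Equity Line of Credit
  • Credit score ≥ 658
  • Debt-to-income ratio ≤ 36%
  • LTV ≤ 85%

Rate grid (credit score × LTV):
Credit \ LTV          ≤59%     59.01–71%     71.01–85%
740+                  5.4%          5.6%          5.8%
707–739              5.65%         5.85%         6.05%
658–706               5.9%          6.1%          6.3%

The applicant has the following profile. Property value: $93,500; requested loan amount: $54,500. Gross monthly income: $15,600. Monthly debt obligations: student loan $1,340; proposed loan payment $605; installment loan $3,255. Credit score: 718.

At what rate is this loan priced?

Credit score 718 ≥ 658; Total monthly debts = (1,340 + 605 + 3,255) = 5,200. DTI: 5,200 ÷ 15,600 = 33.3%, within the 36% cap
Loan-to-value = 54,500/93,500 = 58.3% — pass (85% max)
Row: 718 falls in 707–739. Column: 58.3% falls in ≤59%. Rate = 5.65%.

5.65%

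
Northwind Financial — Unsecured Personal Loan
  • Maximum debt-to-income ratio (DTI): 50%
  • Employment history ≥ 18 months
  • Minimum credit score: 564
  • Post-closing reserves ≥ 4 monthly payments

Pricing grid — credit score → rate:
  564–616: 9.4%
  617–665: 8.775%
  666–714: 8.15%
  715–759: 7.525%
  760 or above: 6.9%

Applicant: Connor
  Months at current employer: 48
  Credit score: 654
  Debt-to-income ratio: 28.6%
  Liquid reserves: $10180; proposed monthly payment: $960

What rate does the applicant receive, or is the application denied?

Approved at 8.775%

Credit score 654 ≥ 564 (meets minimum)
Reserves: 10,180 ÷ 960 = 10.6 months (meets 4-month minimum)
DTI 28.6% is within the 50% limit
Employment 48 ≥ 18 months
All requirements met. Score 654 falls in the 617–665 tier → 8.775%.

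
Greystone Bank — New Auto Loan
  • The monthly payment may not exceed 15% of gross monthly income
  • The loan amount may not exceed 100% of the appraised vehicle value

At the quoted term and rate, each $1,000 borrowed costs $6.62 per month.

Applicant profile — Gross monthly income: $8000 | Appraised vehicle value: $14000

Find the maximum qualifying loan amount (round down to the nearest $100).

Payment cap: 15% × $8,000 = $1,200/month.
At $6.62 per $1,000, that supports 1,200/6.62 × 1,000 ≈ $181,268 → $181,200.
LTV cap: 100% × $14,000 = $14,000 → $14,000.
Binding constraint: loan-to-value.

$14,000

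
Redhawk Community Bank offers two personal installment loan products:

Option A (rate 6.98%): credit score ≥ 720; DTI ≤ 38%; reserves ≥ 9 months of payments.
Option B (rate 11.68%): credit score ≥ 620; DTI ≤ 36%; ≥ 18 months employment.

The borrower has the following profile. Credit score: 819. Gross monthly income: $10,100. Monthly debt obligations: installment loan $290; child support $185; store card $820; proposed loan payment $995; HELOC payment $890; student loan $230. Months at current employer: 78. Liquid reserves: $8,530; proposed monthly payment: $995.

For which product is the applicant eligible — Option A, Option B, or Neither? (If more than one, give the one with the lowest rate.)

Option B

Total debts = (290 + 185 + 820 + 995 + 890 + 230) = 3,410; DTI = 3,410/10,100 = 33.8%.
Reserves = 8,530/995 = 8.6 months.
Option A: score 819 ≥ 720; DTI 33.8% ≤ 38%; reserves 8.6 < 9 mo → does not qualify.
Option B: score 819 ≥ 620; DTI 33.8% ≤ 36%; employment 78 ≥ 18 mo → qualifies.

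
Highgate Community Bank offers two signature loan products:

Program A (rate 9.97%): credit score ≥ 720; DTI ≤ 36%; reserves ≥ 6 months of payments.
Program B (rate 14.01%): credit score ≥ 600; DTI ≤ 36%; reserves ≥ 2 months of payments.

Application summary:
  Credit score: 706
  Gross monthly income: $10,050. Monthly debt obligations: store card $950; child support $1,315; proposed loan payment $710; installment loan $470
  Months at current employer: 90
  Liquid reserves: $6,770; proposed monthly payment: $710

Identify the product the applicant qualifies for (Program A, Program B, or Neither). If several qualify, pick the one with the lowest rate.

Total debts = (950 + 1,315 + 710 + 470) = 3,445; DTI = 3,445/10,050 = 34.3%.
Reserves = 6,770/710 = 9.5 months.
Program A: score 706 < 720; DTI 34.3% ≤ 36%; reserves 9.5 ≥ 6 mo → does not qualify.
Program B: score 706 ≥ 600; DTI 34.3% ≤ 36%; reserves 9.5 ≥ 2 mo → qualifies.

Program B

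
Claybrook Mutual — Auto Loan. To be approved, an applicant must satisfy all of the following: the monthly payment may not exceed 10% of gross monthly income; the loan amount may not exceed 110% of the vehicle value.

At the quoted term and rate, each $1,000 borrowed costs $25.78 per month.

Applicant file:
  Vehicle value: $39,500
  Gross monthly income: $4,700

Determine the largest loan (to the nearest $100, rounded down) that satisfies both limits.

Payment cap: 10% × $4,700 = $470/month.
At $25.78 per $1,000, that supports 470/25.78 × 1,000 ≈ $18,231 → $18,200.
LTV cap: 110% × $39,500 = $43,450 → $43,400.
Binding constraint: payment-to-income.

$18,200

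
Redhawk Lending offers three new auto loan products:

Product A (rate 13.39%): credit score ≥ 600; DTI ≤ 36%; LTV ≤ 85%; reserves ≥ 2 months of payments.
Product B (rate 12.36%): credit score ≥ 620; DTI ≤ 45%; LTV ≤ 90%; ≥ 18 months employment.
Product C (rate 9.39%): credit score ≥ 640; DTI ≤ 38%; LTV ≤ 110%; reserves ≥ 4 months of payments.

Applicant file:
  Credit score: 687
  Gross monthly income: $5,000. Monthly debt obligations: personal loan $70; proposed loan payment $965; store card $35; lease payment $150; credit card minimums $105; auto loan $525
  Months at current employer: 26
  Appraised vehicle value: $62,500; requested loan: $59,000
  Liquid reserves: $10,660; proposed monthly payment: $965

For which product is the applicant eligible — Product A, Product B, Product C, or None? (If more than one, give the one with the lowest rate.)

Product C

Total debts = (70 + 965 + 35 + 150 + 105 + 525) = 1,850; DTI = 1,850/5,000 = 37%.
LTV = 59,000/62,500 = 94.4%.
Reserves = 10,660/965 = 11.0 months.
Product A: score 687 ≥ 600; DTI 37% > 36%; LTV 94.4% > 85%; reserves 11.0 ≥ 2 mo → does not qualify.
Product B: score 687 ≥ 620; DTI 37% ≤ 45%; LTV 94.4% > 90%; employment 26 ≥ 18 mo → does not qualify.
Product C: score 687 ≥ 640; DTI 37% ≤ 38%; LTV 94.4% ≤ 110%; reserves 11.0 ≥ 4 mo → qualifies.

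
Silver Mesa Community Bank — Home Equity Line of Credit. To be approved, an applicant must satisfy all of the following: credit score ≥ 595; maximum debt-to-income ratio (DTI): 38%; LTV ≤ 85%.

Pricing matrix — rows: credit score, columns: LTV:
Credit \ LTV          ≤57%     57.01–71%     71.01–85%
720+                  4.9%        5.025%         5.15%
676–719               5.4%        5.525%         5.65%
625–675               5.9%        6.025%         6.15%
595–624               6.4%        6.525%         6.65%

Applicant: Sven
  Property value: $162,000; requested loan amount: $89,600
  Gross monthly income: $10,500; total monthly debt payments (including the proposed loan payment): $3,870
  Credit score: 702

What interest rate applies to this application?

5.4%

Credit score 702 ≥ 595; DTI: 3,870 ÷ 10,500 = 36.9%, within the 38% cap
LTV: 89,600 ÷ 162,000 = 55.3%, within 85% cap
Row: 702 falls in 676–719. Column: 55.3% falls in ≤57%. Rate = 5.4%.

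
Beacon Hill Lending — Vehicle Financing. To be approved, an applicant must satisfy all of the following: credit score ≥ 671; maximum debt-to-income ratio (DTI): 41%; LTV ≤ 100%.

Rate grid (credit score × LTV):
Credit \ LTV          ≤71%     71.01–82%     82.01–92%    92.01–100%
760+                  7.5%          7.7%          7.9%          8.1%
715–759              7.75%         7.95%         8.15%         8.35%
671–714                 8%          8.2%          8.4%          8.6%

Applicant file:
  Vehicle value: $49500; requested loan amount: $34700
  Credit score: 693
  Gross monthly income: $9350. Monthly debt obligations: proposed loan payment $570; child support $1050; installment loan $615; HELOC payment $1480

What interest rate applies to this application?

8%

Credit score 693 ≥ 671; Total monthly debts = (570 + 1,050 + 615 + 1,480) = 3,715. DTI: 3,715 ÷ 9,350 = 39.7%, within the 41% cap
Loan-to-value = 34,700/49,500 = 70.1% — pass (100% max)
Credit 693 → row 671–714; LTV 70.1% → column ≤71%. Grid cell → 8%.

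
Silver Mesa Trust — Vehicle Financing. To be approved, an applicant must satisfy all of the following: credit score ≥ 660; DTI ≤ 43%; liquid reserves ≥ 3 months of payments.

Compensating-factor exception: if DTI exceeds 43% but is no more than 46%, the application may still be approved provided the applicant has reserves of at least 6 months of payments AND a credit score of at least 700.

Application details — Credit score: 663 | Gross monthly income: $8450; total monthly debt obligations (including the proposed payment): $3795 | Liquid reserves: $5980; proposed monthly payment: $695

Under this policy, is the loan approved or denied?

Denied

Credit score 663 ≥ 660 (meets base)
DTI: 3,795 ÷ 8,450 = 44.9%, over the 43% base limit.
Reserves = 5,980/695 = 8.6 months ≥ 3
DTI 44.9% is within the 43%–46% exception band; checking compensating factors.
Override check — reserves: 8.6 mo (ok); score: 663 (below 700).
Compensating-factor requirement not fully met.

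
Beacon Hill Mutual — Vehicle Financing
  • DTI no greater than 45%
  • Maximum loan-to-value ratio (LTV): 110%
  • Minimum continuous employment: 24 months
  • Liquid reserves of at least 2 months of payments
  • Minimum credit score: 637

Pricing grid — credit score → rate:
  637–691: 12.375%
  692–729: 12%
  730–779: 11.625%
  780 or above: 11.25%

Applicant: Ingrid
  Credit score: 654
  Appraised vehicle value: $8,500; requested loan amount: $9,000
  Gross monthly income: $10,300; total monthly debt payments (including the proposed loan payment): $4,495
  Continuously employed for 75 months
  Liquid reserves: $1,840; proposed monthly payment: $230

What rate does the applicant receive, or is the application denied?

Credit score 654 ≥ 637 (meets minimum)
Reserves: 1,840 ÷ 230 = 8.0 months (meets 2-month minimum)
Employment 75 ≥ 24 months
LTV = 9,000/8,500 = 105.9% ≤ 110%
DTI = 4,495/10,300 = 43.6% ≤ 45%
All requirements met. Score 654 falls in the 637–691 tier → 12.375%.

Approved at 12.375%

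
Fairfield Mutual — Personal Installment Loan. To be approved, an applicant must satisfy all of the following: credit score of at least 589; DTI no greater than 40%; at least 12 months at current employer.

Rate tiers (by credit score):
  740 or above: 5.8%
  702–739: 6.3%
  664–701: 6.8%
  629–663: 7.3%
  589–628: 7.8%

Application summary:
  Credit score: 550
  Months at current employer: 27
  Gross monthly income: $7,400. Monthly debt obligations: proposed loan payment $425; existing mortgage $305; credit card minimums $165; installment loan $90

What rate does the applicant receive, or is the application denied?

Credit score 550 < 589 (below minimum)
Employment 27 ≥ 12 months
Total monthly debts = (425 + 305 + 165 + 90) = 985. DTI = 985/7,400 = 13.3% ≤ 40%
Not all requirements met → denied.

Denied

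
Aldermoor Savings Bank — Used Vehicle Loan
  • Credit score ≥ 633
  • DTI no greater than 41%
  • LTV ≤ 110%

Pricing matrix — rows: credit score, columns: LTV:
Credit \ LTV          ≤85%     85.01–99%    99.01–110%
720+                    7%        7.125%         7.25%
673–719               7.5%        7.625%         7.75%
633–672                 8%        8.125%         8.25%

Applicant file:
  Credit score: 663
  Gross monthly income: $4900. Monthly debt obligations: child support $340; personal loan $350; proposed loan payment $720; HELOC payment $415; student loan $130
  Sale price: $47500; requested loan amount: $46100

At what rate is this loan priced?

Credit score 663 ≥ 633; Total monthly debts = (340 + 350 + 720 + 415 + 130) = 1,955. DTI: 1,955 ÷ 4,900 = 39.9%, within the 41% cap
LTV = 46,100/47,500 = 97.1% ≤ 110%
Credit 663 → row 633–672; LTV 97.1% → column 85.01–99%. Grid cell → 8.125%.

8.125%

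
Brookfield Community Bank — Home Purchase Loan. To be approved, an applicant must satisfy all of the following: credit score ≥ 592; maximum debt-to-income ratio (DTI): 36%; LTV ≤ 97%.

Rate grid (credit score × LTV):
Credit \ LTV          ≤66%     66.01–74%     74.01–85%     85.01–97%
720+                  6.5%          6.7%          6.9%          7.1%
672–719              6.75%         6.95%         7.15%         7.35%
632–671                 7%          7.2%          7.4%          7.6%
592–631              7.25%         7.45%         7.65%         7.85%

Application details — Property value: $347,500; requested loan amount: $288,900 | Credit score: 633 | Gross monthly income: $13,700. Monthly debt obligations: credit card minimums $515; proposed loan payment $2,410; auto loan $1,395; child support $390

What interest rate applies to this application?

Credit score 633 ≥ 592; Total monthly debts = (515 + 2,410 + 1,395 + 390) = 4,710. Debt-to-income = 4,710/13,700 = 34.4% — meets 36% limit
LTV: 288,900 ÷ 347,500 = 83.1%, within 97% cap
Score 633 is in the 632–671 band; LTV 83.1% is in the 74.01–85% band → 7.4%.

7.4%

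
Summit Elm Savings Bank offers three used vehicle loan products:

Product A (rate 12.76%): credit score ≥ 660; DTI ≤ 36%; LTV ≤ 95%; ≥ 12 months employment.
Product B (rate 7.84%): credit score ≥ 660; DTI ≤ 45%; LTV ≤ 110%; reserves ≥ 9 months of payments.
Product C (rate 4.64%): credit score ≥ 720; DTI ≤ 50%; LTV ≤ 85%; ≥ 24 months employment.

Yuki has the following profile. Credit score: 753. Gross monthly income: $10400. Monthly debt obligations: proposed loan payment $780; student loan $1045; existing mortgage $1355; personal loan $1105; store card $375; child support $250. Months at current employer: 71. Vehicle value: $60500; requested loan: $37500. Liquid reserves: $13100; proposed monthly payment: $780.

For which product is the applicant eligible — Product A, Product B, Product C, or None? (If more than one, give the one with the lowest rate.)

Total debts = (780 + 1,045 + 1,355 + 1,105 + 375 + 250) = 4,910; DTI = 4,910/10,400 = 47.2%.
LTV = 37,500/60,500 = 62%.
Reserves = 13,100/780 = 16.8 months.
Product A: score 753 ≥ 660; DTI 47.2% > 36%; LTV 62% ≤ 95%; employment 71 ≥ 12 mo → does not qualify.
Product B: score 753 ≥ 660; DTI 47.2% > 45%; LTV 62% ≤ 110%; reserves 16.8 ≥ 9 mo → does not qualify.
Product C: score 753 ≥ 720; DTI 47.2% ≤ 50%; LTV 62% ≤ 85%; employment 71 ≥ 24 mo → qualifies.

Product C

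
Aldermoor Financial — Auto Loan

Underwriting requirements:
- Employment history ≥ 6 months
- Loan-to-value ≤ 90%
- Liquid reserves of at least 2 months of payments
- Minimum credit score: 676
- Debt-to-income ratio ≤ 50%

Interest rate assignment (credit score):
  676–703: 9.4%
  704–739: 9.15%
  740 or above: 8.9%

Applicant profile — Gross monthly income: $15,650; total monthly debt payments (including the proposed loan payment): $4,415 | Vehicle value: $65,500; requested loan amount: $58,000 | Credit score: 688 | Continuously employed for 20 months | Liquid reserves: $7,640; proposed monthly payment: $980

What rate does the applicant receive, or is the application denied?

Credit score 688 ≥ 676 (meets minimum)
DTI: 4,415 ÷ 15,650 = 28.2%, within the 50% cap
Liquid reserves cover 7,640/980 = 7.8 months — ≥ 2 required
Loan-to-value = 58,000/65,500 = 88.5% — pass (90% max)
Employment 20 ≥ 6 months
All requirements met. Score 688 falls in the 676–703 tier → 9.4%.

Approved at 9.4%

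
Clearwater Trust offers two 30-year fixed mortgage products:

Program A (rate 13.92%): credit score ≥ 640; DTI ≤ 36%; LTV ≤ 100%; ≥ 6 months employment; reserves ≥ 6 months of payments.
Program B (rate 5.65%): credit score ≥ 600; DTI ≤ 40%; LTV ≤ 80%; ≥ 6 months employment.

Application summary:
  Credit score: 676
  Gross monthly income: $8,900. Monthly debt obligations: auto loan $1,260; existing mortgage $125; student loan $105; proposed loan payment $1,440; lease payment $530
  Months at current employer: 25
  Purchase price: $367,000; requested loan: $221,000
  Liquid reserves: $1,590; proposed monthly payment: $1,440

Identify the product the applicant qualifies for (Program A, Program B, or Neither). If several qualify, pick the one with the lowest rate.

Total debts = (1,260 + 125 + 105 + 1,440 + 530) = 3,460; DTI = 3,460/8,900 = 38.9%.
LTV = 221,000/367,000 = 60.2%.
Reserves = 1,590/1,440 = 1.1 months.
Program A: score 676 ≥ 640; DTI 38.9% > 36%; LTV 60.2% ≤ 100%; employment 25 ≥ 6 mo; reserves 1.1 < 6 mo → does not qualify.
Program B: score 676 ≥ 600; DTI 38.9% ≤ 40%; LTV 60.2% ≤ 80%; employment 25 ≥ 6 mo → qualifies.

Program B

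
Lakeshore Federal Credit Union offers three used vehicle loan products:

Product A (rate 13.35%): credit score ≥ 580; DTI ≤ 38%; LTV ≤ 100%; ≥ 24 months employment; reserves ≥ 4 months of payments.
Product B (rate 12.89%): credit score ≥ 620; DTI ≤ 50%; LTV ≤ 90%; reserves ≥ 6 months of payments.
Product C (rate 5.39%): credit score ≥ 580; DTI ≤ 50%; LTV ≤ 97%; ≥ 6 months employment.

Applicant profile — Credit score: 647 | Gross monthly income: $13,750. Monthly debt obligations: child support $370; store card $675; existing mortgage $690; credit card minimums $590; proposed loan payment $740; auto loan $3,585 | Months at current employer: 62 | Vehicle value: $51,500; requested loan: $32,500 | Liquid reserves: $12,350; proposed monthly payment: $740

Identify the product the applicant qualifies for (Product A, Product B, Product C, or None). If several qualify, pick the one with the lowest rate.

Product C

Total debts = (370 + 675 + 690 + 590 + 740 + 3,585) = 6,650; DTI = 6,650/13,750 = 48.4%.
LTV = 32,500/51,500 = 63.1%.
Reserves = 12,350/740 = 16.7 months.
Product A: score 647 ≥ 580; DTI 48.4% > 38%; LTV 63.1% ≤ 100%; employment 62 ≥ 24 mo; reserves 16.7 ≥ 4 mo → does not qualify.
Product B: score 647 ≥ 620; DTI 48.4% ≤ 50%; LTV 63.1% ≤ 90%; reserves 16.7 ≥ 6 mo → qualifies.
Product C: score 647 ≥ 580; DTI 48.4% ≤ 50%; LTV 63.1% ≤ 97%; employment 62 ≥ 6 mo → qualifies.
Qualifying: Product B, Product C. Lowest rate is 5.39% → Product C.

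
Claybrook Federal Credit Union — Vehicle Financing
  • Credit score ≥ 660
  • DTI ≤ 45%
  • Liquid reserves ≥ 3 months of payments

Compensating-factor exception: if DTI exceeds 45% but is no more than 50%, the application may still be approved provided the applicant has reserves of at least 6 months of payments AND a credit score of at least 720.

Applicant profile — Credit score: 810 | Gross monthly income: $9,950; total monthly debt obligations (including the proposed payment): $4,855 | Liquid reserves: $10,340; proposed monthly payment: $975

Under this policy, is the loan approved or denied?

Credit score 810 ≥ 660 (meets base)
DTI: 4,855 ÷ 9,950 = 48.8%, over the 45% base limit.
Liquid reserves cover 10,340/975 = 10.6 months — ≥ 3 required
DTI 48.8% is within the 45%–50% exception band; checking compensating factors.
Reserves 10.6 ≥ 6 months; credit score 810 ≥ 720.
Both override conditions satisfied; DTI exception granted.

Approved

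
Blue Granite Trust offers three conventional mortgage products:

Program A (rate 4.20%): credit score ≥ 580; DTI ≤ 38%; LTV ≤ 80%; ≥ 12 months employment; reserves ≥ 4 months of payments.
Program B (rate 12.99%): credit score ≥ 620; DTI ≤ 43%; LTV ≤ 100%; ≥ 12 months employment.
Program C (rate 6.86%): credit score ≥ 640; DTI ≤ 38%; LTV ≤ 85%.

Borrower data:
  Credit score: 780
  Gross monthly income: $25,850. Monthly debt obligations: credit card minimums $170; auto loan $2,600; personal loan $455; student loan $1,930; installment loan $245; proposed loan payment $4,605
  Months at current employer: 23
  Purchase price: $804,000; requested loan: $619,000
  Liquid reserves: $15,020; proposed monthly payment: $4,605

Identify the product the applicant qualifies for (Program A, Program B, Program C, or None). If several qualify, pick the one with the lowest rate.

Total debts = (170 + 2,600 + 455 + 1,930 + 245 + 4,605) = 10,005; DTI = 10,005/25,850 = 38.7%.
LTV = 619,000/804,000 = 77%.
Reserves = 15,020/4,605 = 3.3 months.
Program A: score 780 ≥ 580; DTI 38.7% > 38%; LTV 77% ≤ 80%; employment 23 ≥ 12 mo; reserves 3.3 < 4 mo → does not qualify.
Program B: score 780 ≥ 620; DTI 38.7% ≤ 43%; LTV 77% ≤ 100%; employment 23 ≥ 12 mo → qualifies.
Program C: score 780 ≥ 640; DTI 38.7% > 38%; LTV 77% ≤ 85% → does not qualify.

Program B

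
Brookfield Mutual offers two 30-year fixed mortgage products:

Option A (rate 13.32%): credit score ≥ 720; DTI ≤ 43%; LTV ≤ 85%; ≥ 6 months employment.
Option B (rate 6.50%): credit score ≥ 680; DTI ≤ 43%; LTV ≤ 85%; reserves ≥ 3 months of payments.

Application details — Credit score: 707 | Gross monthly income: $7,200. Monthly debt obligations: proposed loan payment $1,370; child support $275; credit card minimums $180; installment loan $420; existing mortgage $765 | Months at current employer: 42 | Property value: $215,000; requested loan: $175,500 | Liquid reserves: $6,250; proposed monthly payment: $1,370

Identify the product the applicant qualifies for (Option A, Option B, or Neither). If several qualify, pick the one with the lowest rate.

Option B

Total debts = (1,370 + 275 + 180 + 420 + 765) = 3,010; DTI = 3,010/7,200 = 41.8%.
LTV = 175,500/215,000 = 81.6%.
Reserves = 6,250/1,370 = 4.6 months.
Option A: score 707 < 720; DTI 41.8% ≤ 43%; LTV 81.6% ≤ 85%; employment 42 ≥ 6 mo → does not qualify.
Option B: score 707 ≥ 680; DTI 41.8% ≤ 43%; LTV 81.6% ≤ 85%; reserves 4.6 ≥ 3 mo → qualifies.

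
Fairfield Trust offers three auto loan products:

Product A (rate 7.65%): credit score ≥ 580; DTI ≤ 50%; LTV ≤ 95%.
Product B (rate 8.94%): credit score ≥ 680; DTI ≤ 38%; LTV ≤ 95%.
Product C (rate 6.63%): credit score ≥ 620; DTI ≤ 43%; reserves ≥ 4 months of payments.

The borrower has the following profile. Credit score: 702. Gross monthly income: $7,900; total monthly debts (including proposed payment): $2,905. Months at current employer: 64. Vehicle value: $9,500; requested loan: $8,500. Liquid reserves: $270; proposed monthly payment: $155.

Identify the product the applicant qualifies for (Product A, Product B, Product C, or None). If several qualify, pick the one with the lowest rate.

DTI = 2,905/7,900 = 36.8%.
LTV = 8,500/9,500 = 89.5%.
Reserves = 270/155 = 1.7 months.
Product A: score 702 ≥ 580; DTI 36.8% ≤ 50%; LTV 89.5% ≤ 95% → qualifies.
Product B: score 702 ≥ 680; DTI 36.8% ≤ 38%; LTV 89.5% ≤ 95% → qualifies.
Product C: score 702 ≥ 620; DTI 36.8% ≤ 43%; reserves 1.7 < 4 mo → does not qualify.
Qualifying: Product A, Product B. Lowest rate is 7.65% → Product A.

Product A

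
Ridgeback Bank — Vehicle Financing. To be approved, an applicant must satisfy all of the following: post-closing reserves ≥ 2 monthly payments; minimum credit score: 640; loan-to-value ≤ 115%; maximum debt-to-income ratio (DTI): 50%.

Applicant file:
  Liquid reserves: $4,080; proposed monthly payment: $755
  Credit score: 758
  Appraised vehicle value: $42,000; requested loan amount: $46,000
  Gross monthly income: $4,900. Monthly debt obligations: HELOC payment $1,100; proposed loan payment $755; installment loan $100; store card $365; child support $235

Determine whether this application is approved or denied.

Liquid reserves cover 4,080/755 = 5.4 months — ≥ 2 required
Credit score 758 ≥ 640 (meets)
LTV: 46,000 ÷ 42,000 = 109.5%, within 115% cap
Total monthly debts = (1,100 + 755 + 100 + 365 + 235) = 2,555. DTI = 2,555/4,900 = 52.1% > 50%
Fails on DTI.

Denied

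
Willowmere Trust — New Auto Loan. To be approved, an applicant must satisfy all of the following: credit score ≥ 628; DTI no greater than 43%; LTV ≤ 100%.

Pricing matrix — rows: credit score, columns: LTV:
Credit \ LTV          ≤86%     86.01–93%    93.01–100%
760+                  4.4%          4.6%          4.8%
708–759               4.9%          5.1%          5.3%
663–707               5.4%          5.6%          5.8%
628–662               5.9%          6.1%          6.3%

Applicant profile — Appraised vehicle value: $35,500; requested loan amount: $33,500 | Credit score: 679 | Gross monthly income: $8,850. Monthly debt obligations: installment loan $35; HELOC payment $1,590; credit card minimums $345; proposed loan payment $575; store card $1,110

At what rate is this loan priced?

Credit score 679 ≥ 628; Total monthly debts = (35 + 1,590 + 345 + 575 + 1,110) = 3,655. DTI = 3,655/8,850 = 41.3% ≤ 43%
LTV = 33,500/35,500 = 94.4% ≤ 100%
Row: 679 falls in 663–707. Column: 94.4% falls in 93.01–100%. Rate = 5.8%.

5.8%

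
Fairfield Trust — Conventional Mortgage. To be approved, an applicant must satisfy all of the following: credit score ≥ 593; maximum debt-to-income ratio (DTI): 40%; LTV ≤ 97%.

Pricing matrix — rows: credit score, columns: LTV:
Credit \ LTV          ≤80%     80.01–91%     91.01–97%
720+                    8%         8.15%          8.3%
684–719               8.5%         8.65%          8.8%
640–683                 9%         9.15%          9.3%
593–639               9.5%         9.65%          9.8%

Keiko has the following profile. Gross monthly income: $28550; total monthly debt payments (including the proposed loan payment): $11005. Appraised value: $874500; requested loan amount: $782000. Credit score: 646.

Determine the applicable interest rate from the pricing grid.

Credit score 646 ≥ 593; DTI = 11,005/28,550 = 38.5% ≤ 40%
LTV = 782,000/874,500 = 89.4% ≤ 97%
Score 646 is in the 640–683 band; LTV 89.4% is in the 80.01–91% band → 9.15%.

9.15%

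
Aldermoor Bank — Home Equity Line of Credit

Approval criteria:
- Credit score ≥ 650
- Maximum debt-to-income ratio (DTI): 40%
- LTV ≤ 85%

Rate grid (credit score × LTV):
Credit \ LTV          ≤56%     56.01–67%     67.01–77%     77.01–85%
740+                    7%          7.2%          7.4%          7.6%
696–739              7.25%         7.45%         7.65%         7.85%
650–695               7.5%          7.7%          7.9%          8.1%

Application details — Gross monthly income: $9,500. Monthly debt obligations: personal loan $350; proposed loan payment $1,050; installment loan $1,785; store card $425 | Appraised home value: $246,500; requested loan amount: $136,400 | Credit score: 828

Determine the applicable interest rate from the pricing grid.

7%

Credit score 828 ≥ 650; Total monthly debts = (350 + 1,050 + 1,785 + 425) = 3,610. DTI = 3,610/9,500 = 38% ≤ 40%
Loan-to-value = 136,400/246,500 = 55.3% — pass (85% max)
Row: 828 falls in 740+. Column: 55.3% falls in ≤56%. Rate = 7%.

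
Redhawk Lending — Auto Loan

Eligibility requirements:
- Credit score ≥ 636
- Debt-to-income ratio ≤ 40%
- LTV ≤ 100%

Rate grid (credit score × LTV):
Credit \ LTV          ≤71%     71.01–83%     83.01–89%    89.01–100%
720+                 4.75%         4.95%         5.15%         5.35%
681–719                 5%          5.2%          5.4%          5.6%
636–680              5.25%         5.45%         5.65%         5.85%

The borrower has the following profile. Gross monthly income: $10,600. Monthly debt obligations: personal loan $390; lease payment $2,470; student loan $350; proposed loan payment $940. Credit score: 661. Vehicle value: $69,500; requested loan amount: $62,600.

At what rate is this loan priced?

5.85%

Credit score 661 ≥ 636; Total monthly debts = (390 + 2,470 + 350 + 940) = 4,150. DTI = 4,150/10,600 = 39.2% ≤ 40%
Loan-to-value = 62,600/69,500 = 90.1% — pass (100% max)
Credit 661 → row 636–680; LTV 90.1% → column 89.01–100%. Grid cell → 5.85%.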